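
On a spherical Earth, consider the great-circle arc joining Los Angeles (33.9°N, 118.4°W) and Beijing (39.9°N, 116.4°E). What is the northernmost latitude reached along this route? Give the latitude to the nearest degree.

≈ 59°N

The great circle lies in the plane with unit normal n̂ = (p₁ × p₂)/|p₁ × p₂|.
Here n̂_z ≈ -0.520; the vertex latitude is φ_max = arccos|n̂_z| ≈ 58.6°.
Check via Clairaut: cos φ_max = |cos φ₁| · sin C = cos(33.9°)·sin(38.8°) ≈ 0.520, again giving ≈ 58.6°.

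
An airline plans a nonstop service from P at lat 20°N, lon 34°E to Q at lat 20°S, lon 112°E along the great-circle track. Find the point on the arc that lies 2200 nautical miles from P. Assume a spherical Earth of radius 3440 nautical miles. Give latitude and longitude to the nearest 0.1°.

From cos δ = sin φ₁ sin φ₂ + cos φ₁ cos φ₂ cos Δλ, the central angle is δ ≈ 1.504 rad (86.2°). The total great-circle distance is δ·R ≈ 1.504 × 3440 ≈ 5174 nmi, so the target fraction is f = 2200/5174 ≈ 0.425.
Interpolate at f ≈ 0.425 with slerp weights a = sin((1−f)δ)/sin δ ≈ 0.763, b = sin(fδ)/sin δ ≈ 0.598.
p = a·p₁ + b·p₂ ≈ (0.383, 0.922, 0.056); φ = arcsin(p_z) ≈ 3.22°, λ = atan2(p_y, p_x) ≈ 67.41°.

≈ lat 3.2°N, lon 67.4°E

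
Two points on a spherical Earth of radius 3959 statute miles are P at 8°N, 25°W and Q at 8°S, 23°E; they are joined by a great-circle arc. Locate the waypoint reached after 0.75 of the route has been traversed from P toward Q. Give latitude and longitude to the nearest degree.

≈ 4°S, 11°E

Convert each endpoint to a unit vector on the sphere (x = cos φ cos λ, y = cos φ sin λ, z = sin φ).
The central angle between the endpoints is δ = arccos(p₁·p₂) ≈ 0.880 rad (50.4°).
Interpolate at f = 0.75 with slerp weights a = sin((1−f)δ)/sin δ ≈ 0.283, b = sin(fδ)/sin δ ≈ 0.796.
p = a·p₁ + b·p₂ ≈ (0.979, 0.189, -0.071); φ = arcsin(p_z) ≈ -4.09°, λ = atan2(p_y, p_x) ≈ 10.94°.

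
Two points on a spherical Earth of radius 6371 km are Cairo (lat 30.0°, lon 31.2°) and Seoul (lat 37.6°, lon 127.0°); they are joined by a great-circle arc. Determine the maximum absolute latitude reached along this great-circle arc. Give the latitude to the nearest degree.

≈ 45°

The great circle lies in the plane with unit normal n̂ = (p₁ × p₂)/|p₁ × p₂|.
Here n̂_z ≈ +0.702; the vertex latitude is φ_max = arccos|n̂_z| ≈ 45.4°.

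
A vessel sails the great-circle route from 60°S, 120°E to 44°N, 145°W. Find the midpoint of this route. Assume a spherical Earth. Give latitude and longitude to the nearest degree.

≈ 12°S, 179°E

Write both endpoints as unit vectors p₁, p₂ with components (cos φ cos λ, cos φ sin λ, sin φ).
The central angle between the endpoints is δ = arccos(p₁·p₂) ≈ 2.256 rad (129.3°).
Interpolate at f = 1/2 with slerp weights a = sin((1−f)δ)/sin δ ≈ 1.167, b = sin(fδ)/sin δ ≈ 1.167.
p = a·p₁ + b·p₂ ≈ (-0.980, 0.024, -0.200); φ = arcsin(p_z) ≈ -11.54°, λ = atan2(p_y, p_x) ≈ 178.61°.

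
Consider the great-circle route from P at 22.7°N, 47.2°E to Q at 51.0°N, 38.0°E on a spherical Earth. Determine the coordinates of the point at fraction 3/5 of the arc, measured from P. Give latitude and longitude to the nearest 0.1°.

≈ 39.8°N, 42.6°E

From cos δ = sin φ₁ sin φ₂ + cos φ₁ cos φ₂ cos Δλ, the central angle is δ ≈ 0.509 rad (29.2°).
Interpolate at f = 3/5 with slerp weights a = sin((1−f)δ)/sin δ ≈ 0.415, b = sin(fδ)/sin δ ≈ 0.617.
p = a·p₁ + b·p₂ ≈ (0.566, 0.520, 0.640); φ = arcsin(p_z) ≈ 39.77°, λ = atan2(p_y, p_x) ≈ 42.57°.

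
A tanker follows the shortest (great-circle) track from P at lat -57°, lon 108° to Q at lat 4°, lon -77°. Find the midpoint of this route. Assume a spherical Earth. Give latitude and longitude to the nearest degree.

Write both endpoints as unit vectors p₁, p₂ with components (cos φ cos λ, cos φ sin λ, sin φ).
The central angle between the endpoints is δ = arccos(p₁·p₂) ≈ 2.214 rad (126.9°).
Interpolate at f = 1/2 with slerp weights a = sin((1−f)δ)/sin δ ≈ 1.118, b = sin(fδ)/sin δ ≈ 1.118.
p = a·p₁ + b·p₂ ≈ (0.063, -0.507, -0.859); φ = arcsin(p_z) ≈ -59.25°, λ = atan2(p_y, p_x) ≈ -82.96°.

≈ lat -59°, lon -83°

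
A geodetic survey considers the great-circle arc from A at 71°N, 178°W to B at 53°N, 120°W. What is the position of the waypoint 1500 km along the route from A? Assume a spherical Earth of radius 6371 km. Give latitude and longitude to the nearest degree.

≈ 66°N, 143°W

The haversine formula gives a central angle δ ≈ 0.538 rad (30.8°) between the endpoints. The total great-circle distance is δ·R ≈ 0.538 × 6371 ≈ 3425 km, so the target fraction is f = 1500/3425 ≈ 0.438.
Interpolate at f ≈ 0.438 with slerp weights a = sin((1−f)δ)/sin δ ≈ 0.581, b = sin(fδ)/sin δ ≈ 0.456.
p = a·p₁ + b·p₂ ≈ (-0.326, -0.244, 0.913); φ = arcsin(p_z) ≈ 65.96°, λ = atan2(p_y, p_x) ≈ -143.20°.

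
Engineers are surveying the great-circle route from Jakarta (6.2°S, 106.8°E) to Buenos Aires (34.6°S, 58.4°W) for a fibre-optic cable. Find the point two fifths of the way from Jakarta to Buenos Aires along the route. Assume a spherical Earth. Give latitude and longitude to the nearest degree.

≈ (57°S, 80°E)

Write both endpoints as unit vectors p₁, p₂ with components (cos φ cos λ, cos φ sin λ, sin φ).
The central angle between the endpoints is δ = arccos(p₁·p₂) ≈ 2.389 rad (136.9°).
Interpolate at f = 2/5 with slerp weights a = sin((1−f)δ)/sin δ ≈ 1.449, b = sin(fδ)/sin δ ≈ 1.195.
p = a·p₁ + b·p₂ ≈ (0.099, 0.542, -0.835); φ = arcsin(p_z) ≈ -56.60°, λ = atan2(p_y, p_x) ≈ 79.65°.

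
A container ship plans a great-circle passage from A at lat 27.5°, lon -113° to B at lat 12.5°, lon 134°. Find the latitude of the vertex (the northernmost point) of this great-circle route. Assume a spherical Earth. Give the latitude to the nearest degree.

The great circle lies in the plane with unit normal n̂ = (p₁ × p₂)/|p₁ × p₂|.
Here n̂_z ≈ -0.821; the vertex latitude is φ_max = arccos|n̂_z| ≈ 34.8°.

≈ 35°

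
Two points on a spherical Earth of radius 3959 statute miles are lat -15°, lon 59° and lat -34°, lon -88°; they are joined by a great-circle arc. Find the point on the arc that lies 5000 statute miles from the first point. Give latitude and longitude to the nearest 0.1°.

Convert each endpoint to a unit vector on the sphere (x = cos φ cos λ, y = cos φ sin λ, z = sin φ).
The central angle between the endpoints is δ = arccos(p₁·p₂) ≈ 2.126 rad (121.8°). The total great-circle distance is δ·R ≈ 2.126 × 3959 ≈ 8416 mi, so the target fraction is f = 5000/8416 ≈ 0.594.
Interpolate at f ≈ 0.594 with slerp weights a = sin((1−f)δ)/sin δ ≈ 0.894, b = sin(fδ)/sin δ ≈ 1.121.
p = a·p₁ + b·p₂ ≈ (0.477, -0.189, -0.858); φ = arcsin(p_z) ≈ -59.13°, λ = atan2(p_y, p_x) ≈ -21.61°.

≈ lat -59.1°, lon -21.6°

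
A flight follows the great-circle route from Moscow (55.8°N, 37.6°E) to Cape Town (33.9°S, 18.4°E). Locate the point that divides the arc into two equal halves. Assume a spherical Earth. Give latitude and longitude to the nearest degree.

≈ (11°N, 26°E)

The haversine formula gives a central angle δ ≈ 1.592 rad (91.2°) between the endpoints.
Interpolate at f = 1/2 with slerp weights a = sin((1−f)δ)/sin δ ≈ 0.715, b = sin(fδ)/sin δ ≈ 0.715.
p = a·p₁ + b·p₂ ≈ (0.881, 0.432, 0.192); φ = arcsin(p_z) ≈ 11.10°, λ = atan2(p_y, p_x) ≈ 26.14°.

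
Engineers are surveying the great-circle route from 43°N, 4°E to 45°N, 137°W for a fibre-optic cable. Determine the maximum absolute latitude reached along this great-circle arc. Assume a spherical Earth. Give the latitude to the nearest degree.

The great circle lies in the plane with unit normal n̂ = (p₁ × p₂)/|p₁ × p₂|.
Here n̂_z ≈ -0.327; the vertex latitude is φ_max = arccos|n̂_z| ≈ 70.9°.
Check via Clairaut: cos φ_max = |cos φ₁| · sin C = cos(43.0°)·sin(26.5°) ≈ 0.327, again giving ≈ 70.9°.

≈ 71°N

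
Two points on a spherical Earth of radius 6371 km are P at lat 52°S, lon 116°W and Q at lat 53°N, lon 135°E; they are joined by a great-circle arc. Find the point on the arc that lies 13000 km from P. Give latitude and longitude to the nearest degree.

≈ lat 40°N, lon 160°E

Convert each endpoint to a unit vector on the sphere (x = cos φ cos λ, y = cos φ sin λ, z = sin φ).
The central angle between the endpoints is δ = arccos(p₁·p₂) ≈ 2.419 rad (138.6°). The total great-circle distance is δ·R ≈ 2.419 × 6371 ≈ 15410 km, so the target fraction is f = 13000/15410 ≈ 0.844.
Interpolate at f ≈ 0.844 with slerp weights a = sin((1−f)δ)/sin δ ≈ 0.558, b = sin(fδ)/sin δ ≈ 1.348.
p = a·p₁ + b·p₂ ≈ (-0.724, 0.265, 0.637); φ = arcsin(p_z) ≈ 39.54°, λ = atan2(p_y, p_x) ≈ 159.93°.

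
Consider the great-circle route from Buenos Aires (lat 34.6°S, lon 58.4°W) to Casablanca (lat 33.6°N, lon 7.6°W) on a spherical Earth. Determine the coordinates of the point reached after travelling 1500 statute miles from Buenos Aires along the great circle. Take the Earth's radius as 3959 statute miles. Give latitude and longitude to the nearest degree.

≈ lat 17°S, lon 44°W

From cos δ = sin φ₁ sin φ₂ + cos φ₁ cos φ₂ cos Δλ, the central angle is δ ≈ 1.451 rad (83.2°). The total great-circle distance is δ·R ≈ 1.451 × 3959 ≈ 5746 mi, so the target fraction is f = 1500/5746 ≈ 0.261.
Interpolate at f ≈ 0.261 with slerp weights a = sin((1−f)δ)/sin δ ≈ 0.885, b = sin(fδ)/sin δ ≈ 0.373.
p = a·p₁ + b·p₂ ≈ (0.689, -0.661, -0.296); φ = arcsin(p_z) ≈ -17.23°, λ = atan2(p_y, p_x) ≈ -43.82°.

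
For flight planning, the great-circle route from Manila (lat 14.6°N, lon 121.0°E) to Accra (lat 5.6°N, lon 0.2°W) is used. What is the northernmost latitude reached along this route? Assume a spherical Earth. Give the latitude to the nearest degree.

≈ 21°N

The great circle lies in the plane with unit normal n̂ = (p₁ × p₂)/|p₁ × p₂|.
Here n̂_z ≈ -0.936; the vertex latitude is φ_max = arccos|n̂_z| ≈ 20.7°.
Check via Clairaut: cos φ_max = |cos φ₁| · sin C = cos(14.6°)·sin(75.2°) ≈ 0.936, again giving ≈ 20.7°.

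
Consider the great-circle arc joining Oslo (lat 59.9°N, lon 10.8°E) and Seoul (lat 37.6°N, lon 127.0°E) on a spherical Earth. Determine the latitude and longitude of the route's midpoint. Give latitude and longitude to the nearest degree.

From cos δ = sin φ₁ sin φ₂ + cos φ₁ cos φ₂ cos Δλ, the central angle is δ ≈ 1.211 rad (69.4°).
Interpolate at f = 1/2 with slerp weights a = sin((1−f)δ)/sin δ ≈ 0.608, b = sin(fδ)/sin δ ≈ 0.608.
p = a·p₁ + b·p₂ ≈ (0.010, 0.442, 0.897); φ = arcsin(p_z) ≈ 63.77°, λ = atan2(p_y, p_x) ≈ 88.75°.

≈ lat 64°N, lon 89°E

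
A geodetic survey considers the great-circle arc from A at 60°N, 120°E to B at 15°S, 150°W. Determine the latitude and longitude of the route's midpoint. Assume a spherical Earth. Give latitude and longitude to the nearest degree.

Convert each endpoint to a unit vector on the sphere (x = cos φ cos λ, y = cos φ sin λ, z = sin φ).
The central angle between the endpoints is δ = arccos(p₁·p₂) ≈ 1.797 rad (103.0°).
Interpolate at f = 1/2 with slerp weights a = sin((1−f)δ)/sin δ ≈ 0.803, b = sin(fδ)/sin δ ≈ 0.803.
p = a·p₁ + b·p₂ ≈ (-0.872, -0.040, 0.487); φ = arcsin(p_z) ≈ 29.17°, λ = atan2(p_y, p_x) ≈ -177.37°.

≈ 29°N, 177°W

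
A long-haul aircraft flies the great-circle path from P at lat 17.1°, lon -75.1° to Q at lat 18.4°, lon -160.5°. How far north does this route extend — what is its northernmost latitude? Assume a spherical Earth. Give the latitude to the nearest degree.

≈ 24°

The great circle lies in the plane with unit normal n̂ = (p₁ × p₂)/|p₁ × p₂|.
Here n̂_z ≈ -0.917; the vertex latitude is φ_max = arccos|n̂_z| ≈ 23.6°.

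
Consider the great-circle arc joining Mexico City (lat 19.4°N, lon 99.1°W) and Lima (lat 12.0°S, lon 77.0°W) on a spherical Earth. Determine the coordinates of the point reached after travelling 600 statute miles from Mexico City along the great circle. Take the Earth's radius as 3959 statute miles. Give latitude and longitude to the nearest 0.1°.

Write both endpoints as unit vectors p₁, p₂ with components (cos φ cos λ, cos φ sin λ, sin φ).
The central angle between the endpoints is δ = arccos(p₁·p₂) ≈ 0.667 rad (38.2°). The total great-circle distance is δ·R ≈ 0.667 × 3959 ≈ 2640 mi, so the target fraction is f = 600/2640 ≈ 0.227.
Interpolate at f ≈ 0.227 with slerp weights a = sin((1−f)δ)/sin δ ≈ 0.797, b = sin(fδ)/sin δ ≈ 0.244.
p = a·p₁ + b·p₂ ≈ (-0.065, -0.975, 0.214); φ = arcsin(p_z) ≈ 12.35°, λ = atan2(p_y, p_x) ≈ -93.82°.

≈ lat 12.4°N, lon 93.8°W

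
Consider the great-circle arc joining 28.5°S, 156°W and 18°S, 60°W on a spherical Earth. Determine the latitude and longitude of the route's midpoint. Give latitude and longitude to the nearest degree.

Write both endpoints as unit vectors p₁, p₂ with components (cos φ cos λ, cos φ sin λ, sin φ).
The central angle between the endpoints is δ = arccos(p₁·p₂) ≈ 1.511 rad (86.6°).
Interpolate at f = 1/2 with slerp weights a = sin((1−f)δ)/sin δ ≈ 0.687, b = sin(fδ)/sin δ ≈ 0.687.
p = a·p₁ + b·p₂ ≈ (-0.225, -0.811, -0.540); φ = arcsin(p_z) ≈ -32.68°, λ = atan2(p_y, p_x) ≈ -105.49°.

≈ 33°S, 105°W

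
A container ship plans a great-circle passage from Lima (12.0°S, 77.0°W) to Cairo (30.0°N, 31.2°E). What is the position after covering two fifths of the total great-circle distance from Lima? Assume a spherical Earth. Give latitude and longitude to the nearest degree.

The haversine formula gives a central angle δ ≈ 1.948 rad (111.6°) between the endpoints.
Interpolate at f = 2/5 with slerp weights a = sin((1−f)δ)/sin δ ≈ 0.990, b = sin(fδ)/sin δ ≈ 0.756.
p = a·p₁ + b·p₂ ≈ (0.778, -0.604, 0.172); φ = arcsin(p_z) ≈ 9.91°, λ = atan2(p_y, p_x) ≈ -37.85°.

≈ 10°N, 38°W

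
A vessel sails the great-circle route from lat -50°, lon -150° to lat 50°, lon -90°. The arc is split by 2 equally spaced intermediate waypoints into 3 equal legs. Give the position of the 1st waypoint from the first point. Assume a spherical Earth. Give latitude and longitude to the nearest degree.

≈ lat -17°, lon -127°

Convert each endpoint to a unit vector on the sphere (x = cos φ cos λ, y = cos φ sin λ, z = sin φ).
The central angle between the endpoints is δ = arccos(p₁·p₂) ≈ 1.961 rad (112.3°).
Interpolate at f = 1/3 with slerp weights a = sin((1−f)δ)/sin δ ≈ 1.044, b = sin(fδ)/sin δ ≈ 0.657.
p = a·p₁ + b·p₂ ≈ (-0.581, -0.758, -0.296); φ = arcsin(p_z) ≈ -17.22°, λ = atan2(p_y, p_x) ≈ -127.47°.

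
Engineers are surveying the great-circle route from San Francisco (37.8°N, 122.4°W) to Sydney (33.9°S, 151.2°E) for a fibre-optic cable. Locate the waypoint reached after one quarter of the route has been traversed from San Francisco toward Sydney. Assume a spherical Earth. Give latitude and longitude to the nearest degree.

≈ 22°N, 147°W

From cos δ = sin φ₁ sin φ₂ + cos φ₁ cos φ₂ cos Δλ, the central angle is δ ≈ 1.876 rad (107.5°).
Interpolate at f = 1/4 with slerp weights a = sin((1−f)δ)/sin δ ≈ 1.035, b = sin(fδ)/sin δ ≈ 0.474.
p = a·p₁ + b·p₂ ≈ (-0.783, -0.501, 0.370); φ = arcsin(p_z) ≈ 21.70°, λ = atan2(p_y, p_x) ≈ -147.40°.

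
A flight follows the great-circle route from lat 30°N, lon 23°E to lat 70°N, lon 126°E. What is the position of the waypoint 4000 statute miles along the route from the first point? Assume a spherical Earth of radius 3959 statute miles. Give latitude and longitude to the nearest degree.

≈ lat 72°N, lon 101°E

The haversine formula gives a central angle δ ≈ 1.156 rad (66.2°) between the endpoints. The total great-circle distance is δ·R ≈ 1.156 × 3959 ≈ 4576 mi, so the target fraction is f = 4000/4576 ≈ 0.874.
Interpolate at f ≈ 0.874 with slerp weights a = sin((1−f)δ)/sin δ ≈ 0.158, b = sin(fδ)/sin δ ≈ 0.926.
p = a·p₁ + b·p₂ ≈ (-0.060, 0.310, 0.949); φ = arcsin(p_z) ≈ 71.61°, λ = atan2(p_y, p_x) ≈ 100.94°.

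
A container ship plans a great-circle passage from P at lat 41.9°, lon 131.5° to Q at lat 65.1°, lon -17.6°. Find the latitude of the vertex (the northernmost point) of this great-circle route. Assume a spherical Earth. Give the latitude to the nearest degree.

≈ 80°

The great circle lies in the plane with unit normal n̂ = (p₁ × p₂)/|p₁ × p₂|.
Here n̂_z ≈ -0.171; the vertex latitude is φ_max = arccos|n̂_z| ≈ 80.2°.
Check via Clairaut: cos φ_max = |cos φ₁| · sin C = cos(41.9°)·sin(13.3°) ≈ 0.171, again giving ≈ 80.2°.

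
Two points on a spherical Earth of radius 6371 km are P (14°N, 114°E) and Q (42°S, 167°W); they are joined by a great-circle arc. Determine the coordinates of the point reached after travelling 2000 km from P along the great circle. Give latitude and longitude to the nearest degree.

≈ (1°N, 127°E)

Convert each endpoint to a unit vector on the sphere (x = cos φ cos λ, y = cos φ sin λ, z = sin φ).
The central angle between the endpoints is δ = arccos(p₁·p₂) ≈ 1.595 rad (91.4°). The total great-circle distance is δ·R ≈ 1.595 × 6371 ≈ 10162 km, so the target fraction is f = 2000/10162 ≈ 0.197.
Interpolate at f ≈ 0.197 with slerp weights a = sin((1−f)δ)/sin δ ≈ 0.959, b = sin(fδ)/sin δ ≈ 0.309.
p = a·p₁ + b·p₂ ≈ (-0.602, 0.798, 0.025); φ = arcsin(p_z) ≈ 1.45°, λ = atan2(p_y, p_x) ≈ 127.03°.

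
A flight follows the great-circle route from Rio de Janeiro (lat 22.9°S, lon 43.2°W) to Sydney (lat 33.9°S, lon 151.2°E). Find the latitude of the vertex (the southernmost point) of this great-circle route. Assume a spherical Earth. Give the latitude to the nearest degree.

The great circle lies in the plane with unit normal n̂ = (p₁ × p₂)/|p₁ × p₂|.
Here n̂_z ≈ -0.223; the vertex latitude is φ_max = arccos|n̂_z| ≈ 77.1°.
Check via Clairaut: cos φ_max = |cos φ₁| · sin C = cos(22.9°)·sin(166.0°) ≈ 0.223, again giving ≈ 77.1°.

≈ 77°S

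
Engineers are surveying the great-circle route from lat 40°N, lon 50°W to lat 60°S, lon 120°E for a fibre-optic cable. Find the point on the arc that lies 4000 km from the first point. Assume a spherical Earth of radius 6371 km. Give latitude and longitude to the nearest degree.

≈ lat 5°N, lon 42°W

Convert each endpoint to a unit vector on the sphere (x = cos φ cos λ, y = cos φ sin λ, z = sin φ).
The central angle between the endpoints is δ = arccos(p₁·p₂) ≈ 2.776 rad (159.0°). The total great-circle distance is δ·R ≈ 2.776 × 6371 ≈ 17685 km, so the target fraction is f = 4000/17685 ≈ 0.226.
Interpolate at f ≈ 0.226 with slerp weights a = sin((1−f)δ)/sin δ ≈ 2.343, b = sin(fδ)/sin δ ≈ 1.643.
p = a·p₁ + b·p₂ ≈ (0.743, -0.664, 0.084); φ = arcsin(p_z) ≈ 4.80°, λ = atan2(p_y, p_x) ≈ -41.77°.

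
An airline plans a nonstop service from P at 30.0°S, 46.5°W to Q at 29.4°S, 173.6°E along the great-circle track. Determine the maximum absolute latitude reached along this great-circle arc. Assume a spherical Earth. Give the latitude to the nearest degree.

The great circle lies in the plane with unit normal n̂ = (p₁ × p₂)/|p₁ × p₂|.
Here n̂_z ≈ -0.515; the vertex latitude is φ_max = arccos|n̂_z| ≈ 59.0°.
Check via Clairaut: cos φ_max = |cos φ₁| · sin C = cos(30.0°)·sin(143.5°) ≈ 0.515, again giving ≈ 59.0°.

≈ 59°S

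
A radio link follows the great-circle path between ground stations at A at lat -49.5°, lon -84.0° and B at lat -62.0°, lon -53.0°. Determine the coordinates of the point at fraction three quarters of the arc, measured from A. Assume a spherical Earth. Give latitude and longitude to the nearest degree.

≈ lat -60°, lon -63°

Write both endpoints as unit vectors p₁, p₂ with components (cos φ cos λ, cos φ sin λ, sin φ).
The central angle between the endpoints is δ = arccos(p₁·p₂) ≈ 0.369 rad (21.1°).
Interpolate at f = 3/4 with slerp weights a = sin((1−f)δ)/sin δ ≈ 0.255, b = sin(fδ)/sin δ ≈ 0.758.
p = a·p₁ + b·p₂ ≈ (0.231, -0.449, -0.863); φ = arcsin(p_z) ≈ -59.66°, λ = atan2(p_y, p_x) ≈ -62.74°.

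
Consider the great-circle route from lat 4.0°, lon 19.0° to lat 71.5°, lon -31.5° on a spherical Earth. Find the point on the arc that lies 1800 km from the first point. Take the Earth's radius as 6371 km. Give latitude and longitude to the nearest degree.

≈ lat 20°, lon 15°

Convert each endpoint to a unit vector on the sphere (x = cos φ cos λ, y = cos φ sin λ, z = sin φ).
The central angle between the endpoints is δ = arccos(p₁·p₂) ≈ 1.300 rad (74.5°). The total great-circle distance is δ·R ≈ 1.300 × 6371 ≈ 8282 km, so the target fraction is f = 1800/8282 ≈ 0.217.
Interpolate at f ≈ 0.217 with slerp weights a = sin((1−f)δ)/sin δ ≈ 0.883, b = sin(fδ)/sin δ ≈ 0.289.
p = a·p₁ + b·p₂ ≈ (0.911, 0.239, 0.336); φ = arcsin(p_z) ≈ 19.63°, λ = atan2(p_y, p_x) ≈ 14.69°.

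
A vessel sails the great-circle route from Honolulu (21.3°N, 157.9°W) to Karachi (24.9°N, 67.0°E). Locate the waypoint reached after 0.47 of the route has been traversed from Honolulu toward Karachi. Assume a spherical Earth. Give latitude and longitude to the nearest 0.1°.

≈ 47.9°N, 141.6°E

Write both endpoints as unit vectors p₁, p₂ with components (cos φ cos λ, cos φ sin λ, sin φ).
The central angle between the endpoints is δ = arccos(p₁·p₂) ≈ 2.033 rad (116.5°).
Interpolate at f = 0.47 with slerp weights a = sin((1−f)δ)/sin δ ≈ 0.984, b = sin(fδ)/sin δ ≈ 0.912.
p = a·p₁ + b·p₂ ≈ (-0.526, 0.417, 0.741); φ = arcsin(p_z) ≈ 47.85°, λ = atan2(p_y, p_x) ≈ 141.61°.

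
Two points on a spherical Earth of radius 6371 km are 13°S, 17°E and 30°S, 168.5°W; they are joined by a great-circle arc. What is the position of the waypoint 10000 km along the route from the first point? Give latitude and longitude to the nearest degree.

Convert each endpoint to a unit vector on the sphere (x = cos φ cos λ, y = cos φ sin λ, z = sin φ).
The central angle between the endpoints is δ = arccos(p₁·p₂) ≈ 2.385 rad (136.7°). The total great-circle distance is δ·R ≈ 2.385 × 6371 ≈ 15198 km, so the target fraction is f = 10000/15198 ≈ 0.658.
Interpolate at f ≈ 0.658 with slerp weights a = sin((1−f)δ)/sin δ ≈ 1.061, b = sin(fδ)/sin δ ≈ 1.457.
p = a·p₁ + b·p₂ ≈ (-0.248, 0.051, -0.967); φ = arcsin(p_z) ≈ -75.35°, λ = atan2(p_y, p_x) ≈ 168.43°.

≈ 75°S, 168°E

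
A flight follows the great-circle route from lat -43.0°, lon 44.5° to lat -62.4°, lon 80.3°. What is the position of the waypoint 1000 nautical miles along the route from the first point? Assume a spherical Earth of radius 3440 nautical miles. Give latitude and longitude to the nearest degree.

≈ lat -56°, lon 61°

Write both endpoints as unit vectors p₁, p₂ with components (cos φ cos λ, cos φ sin λ, sin φ).
The central angle between the endpoints is δ = arccos(p₁·p₂) ≈ 0.497 rad (28.5°). The total great-circle distance is δ·R ≈ 0.497 × 3440 ≈ 1708 nmi, so the target fraction is f = 1000/1708 ≈ 0.585.
Interpolate at f ≈ 0.585 with slerp weights a = sin((1−f)δ)/sin δ ≈ 0.429, b = sin(fδ)/sin δ ≈ 0.602.
p = a·p₁ + b·p₂ ≈ (0.271, 0.495, -0.826); φ = arcsin(p_z) ≈ -55.67°, λ = atan2(p_y, p_x) ≈ 61.30°.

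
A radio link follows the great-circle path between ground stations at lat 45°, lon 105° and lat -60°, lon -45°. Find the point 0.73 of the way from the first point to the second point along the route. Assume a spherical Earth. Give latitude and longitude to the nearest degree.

Write both endpoints as unit vectors p₁, p₂ with components (cos φ cos λ, cos φ sin λ, sin φ).
The central angle between the endpoints is δ = arccos(p₁·p₂) ≈ 2.735 rad (156.7°).
Interpolate at f = 0.73 with slerp weights a = sin((1−f)δ)/sin δ ≈ 1.703, b = sin(fδ)/sin δ ≈ 2.304.
p = a·p₁ + b·p₂ ≈ (0.503, 0.349, -0.791); φ = arcsin(p_z) ≈ -52.27°, λ = atan2(p_y, p_x) ≈ 34.74°.

≈ lat -52°, lon 35°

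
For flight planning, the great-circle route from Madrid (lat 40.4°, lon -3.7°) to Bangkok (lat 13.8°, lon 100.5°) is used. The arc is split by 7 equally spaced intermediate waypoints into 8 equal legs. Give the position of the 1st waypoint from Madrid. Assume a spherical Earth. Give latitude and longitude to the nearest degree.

Write both endpoints as unit vectors p₁, p₂ with components (cos φ cos λ, cos φ sin λ, sin φ).
The central angle between the endpoints is δ = arccos(p₁·p₂) ≈ 1.598 rad (91.5°).
Interpolate at f = 1/8 with slerp weights a = sin((1−f)δ)/sin δ ≈ 0.985, b = sin(fδ)/sin δ ≈ 0.198.
p = a·p₁ + b·p₂ ≈ (0.714, 0.141, 0.686); φ = arcsin(p_z) ≈ 43.32°, λ = atan2(p_y, p_x) ≈ 11.18°.

≈ lat 43°, lon 11°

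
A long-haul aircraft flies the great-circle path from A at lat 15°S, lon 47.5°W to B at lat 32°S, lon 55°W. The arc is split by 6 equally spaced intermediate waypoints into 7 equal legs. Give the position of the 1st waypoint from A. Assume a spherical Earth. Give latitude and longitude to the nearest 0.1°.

≈ lat 17.4°S, lon 48.5°W

Convert each endpoint to a unit vector on the sphere (x = cos φ cos λ, y = cos φ sin λ, z = sin φ).
The central angle between the endpoints is δ = arccos(p₁·p₂) ≈ 0.320 rad (18.3°).
Interpolate at f = 1/7 with slerp weights a = sin((1−f)δ)/sin δ ≈ 0.861, b = sin(fδ)/sin δ ≈ 0.145.
p = a·p₁ + b·p₂ ≈ (0.633, -0.714, -0.300); φ = arcsin(p_z) ≈ -17.45°, λ = atan2(p_y, p_x) ≈ -48.47°.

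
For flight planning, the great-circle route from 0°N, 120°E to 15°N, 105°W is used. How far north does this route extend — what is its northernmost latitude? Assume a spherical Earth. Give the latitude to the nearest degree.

≈ 21°N

The great circle lies in the plane with unit normal n̂ = (p₁ × p₂)/|p₁ × p₂|.
Here n̂_z ≈ +0.935; the vertex latitude is φ_max = arccos|n̂_z| ≈ 20.8°.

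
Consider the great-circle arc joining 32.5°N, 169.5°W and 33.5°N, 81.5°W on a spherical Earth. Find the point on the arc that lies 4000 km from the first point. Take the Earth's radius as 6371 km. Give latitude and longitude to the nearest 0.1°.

≈ 42.1°N, 125.4°W

Convert each endpoint to a unit vector on the sphere (x = cos φ cos λ, y = cos φ sin λ, z = sin φ).
The central angle between the endpoints is δ = arccos(p₁·p₂) ≈ 1.244 rad (71.3°). The total great-circle distance is δ·R ≈ 1.244 × 6371 ≈ 7925 km, so the target fraction is f = 4000/7925 ≈ 0.505.
Interpolate at f ≈ 0.505 with slerp weights a = sin((1−f)δ)/sin δ ≈ 0.610, b = sin(fδ)/sin δ ≈ 0.620.
p = a·p₁ + b·p₂ ≈ (-0.430, -0.605, 0.670); φ = arcsin(p_z) ≈ 42.08°, λ = atan2(p_y, p_x) ≈ -125.36°.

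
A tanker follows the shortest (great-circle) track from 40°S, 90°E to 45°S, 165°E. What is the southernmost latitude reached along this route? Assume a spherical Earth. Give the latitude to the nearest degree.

≈ 49°S

The great circle lies in the plane with unit normal n̂ = (p₁ × p₂)/|p₁ × p₂|.
Here n̂_z ≈ +0.651; the vertex latitude is φ_max = arccos|n̂_z| ≈ 49.4°.
Check via Clairaut: cos φ_max = |cos φ₁| · sin C = cos(40.0°)·sin(121.8°) ≈ 0.651, again giving ≈ 49.4°.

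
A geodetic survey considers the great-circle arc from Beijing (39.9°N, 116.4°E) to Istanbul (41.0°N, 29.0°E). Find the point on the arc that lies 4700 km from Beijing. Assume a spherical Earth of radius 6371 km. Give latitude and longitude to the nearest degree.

Write both endpoints as unit vectors p₁, p₂ with components (cos φ cos λ, cos φ sin λ, sin φ).
The central angle between the endpoints is δ = arccos(p₁·p₂) ≈ 1.107 rad (63.4°). The total great-circle distance is δ·R ≈ 1.107 × 6371 ≈ 7055 km, so the target fraction is f = 4700/7055 ≈ 0.666.
Interpolate at f ≈ 0.666 with slerp weights a = sin((1−f)δ)/sin δ ≈ 0.404, b = sin(fδ)/sin δ ≈ 0.752.
p = a·p₁ + b·p₂ ≈ (0.359, 0.553, 0.752); φ = arcsin(p_z) ≈ 48.79°, λ = atan2(p_y, p_x) ≈ 57.02°.

≈ 49°N, 57°E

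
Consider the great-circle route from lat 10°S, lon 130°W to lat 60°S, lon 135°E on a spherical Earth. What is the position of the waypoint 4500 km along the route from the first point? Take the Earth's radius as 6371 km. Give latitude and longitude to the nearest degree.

≈ lat 43°S, lon 157°W

Convert each endpoint to a unit vector on the sphere (x = cos φ cos λ, y = cos φ sin λ, z = sin φ).
The central angle between the endpoints is δ = arccos(p₁·p₂) ≈ 1.463 rad (83.8°). The total great-circle distance is δ·R ≈ 1.463 × 6371 ≈ 9322 km, so the target fraction is f = 4500/9322 ≈ 0.483.
Interpolate at f ≈ 0.483 with slerp weights a = sin((1−f)δ)/sin δ ≈ 0.691, b = sin(fδ)/sin δ ≈ 0.653.
p = a·p₁ + b·p₂ ≈ (-0.668, -0.290, -0.685); φ = arcsin(p_z) ≈ -43.26°, λ = atan2(p_y, p_x) ≈ -156.52°.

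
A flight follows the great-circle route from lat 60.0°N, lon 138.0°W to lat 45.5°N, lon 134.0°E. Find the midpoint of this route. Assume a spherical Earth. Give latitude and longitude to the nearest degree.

Convert each endpoint to a unit vector on the sphere (x = cos φ cos λ, y = cos φ sin λ, z = sin φ).
The central angle between the endpoints is δ = arccos(p₁·p₂) ≈ 0.889 rad (51.0°).
Interpolate at f = 1/2 with slerp weights a = sin((1−f)δ)/sin δ ≈ 0.554, b = sin(fδ)/sin δ ≈ 0.554.
p = a·p₁ + b·p₂ ≈ (-0.475, 0.094, 0.875); φ = arcsin(p_z) ≈ 61.01°, λ = atan2(p_y, p_x) ≈ 168.82°.

≈ lat 61°N, lon 169°E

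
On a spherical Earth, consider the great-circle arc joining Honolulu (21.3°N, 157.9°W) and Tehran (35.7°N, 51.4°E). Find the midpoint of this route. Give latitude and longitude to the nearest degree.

≈ 64°N, 141°E

The haversine formula gives a central angle δ ≈ 2.035 rad (116.6°) between the endpoints.
Interpolate at f = 1/2 with slerp weights a = sin((1−f)δ)/sin δ ≈ 0.952, b = sin(fδ)/sin δ ≈ 0.952.
p = a·p₁ + b·p₂ ≈ (-0.339, 0.270, 0.901); φ = arcsin(p_z) ≈ 64.29°, λ = atan2(p_y, p_x) ≈ 141.45°.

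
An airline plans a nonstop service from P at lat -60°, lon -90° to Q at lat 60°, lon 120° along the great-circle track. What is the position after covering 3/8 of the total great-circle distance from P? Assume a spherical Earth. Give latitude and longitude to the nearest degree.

From cos δ = sin φ₁ sin φ₂ + cos φ₁ cos φ₂ cos Δλ, the central angle is δ ≈ 2.882 rad (165.1°).
Interpolate at f = 3/8 with slerp weights a = sin((1−f)δ)/sin δ ≈ 3.793, b = sin(fδ)/sin δ ≈ 3.438.
p = a·p₁ + b·p₂ ≈ (-0.859, -0.408, -0.308); φ = arcsin(p_z) ≈ -17.93°, λ = atan2(p_y, p_x) ≈ -154.60°.

≈ lat -18°, lon -155°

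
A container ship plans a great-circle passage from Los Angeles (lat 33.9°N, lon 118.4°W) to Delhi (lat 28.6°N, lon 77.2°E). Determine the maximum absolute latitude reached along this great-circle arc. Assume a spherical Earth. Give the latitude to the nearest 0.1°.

≈ 77.4°N

The great circle lies in the plane with unit normal n̂ = (p₁ × p₂)/|p₁ × p₂|.
Here n̂_z ≈ -0.218; the vertex latitude is φ_max = arccos|n̂_z| ≈ 77.4°.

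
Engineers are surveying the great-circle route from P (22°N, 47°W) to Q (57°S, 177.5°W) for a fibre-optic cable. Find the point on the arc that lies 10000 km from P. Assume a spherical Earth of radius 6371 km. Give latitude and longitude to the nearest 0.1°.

≈ (51.2°S, 106.6°W)

The haversine formula gives a central angle δ ≈ 2.268 rad (130.0°) between the endpoints. The total great-circle distance is δ·R ≈ 2.268 × 6371 ≈ 14450 km, so the target fraction is f = 10000/14450 ≈ 0.692.
Interpolate at f ≈ 0.692 with slerp weights a = sin((1−f)δ)/sin δ ≈ 0.839, b = sin(fδ)/sin δ ≈ 1.304.
p = a·p₁ + b·p₂ ≈ (-0.179, -0.600, -0.780); φ = arcsin(p_z) ≈ -51.24°, λ = atan2(p_y, p_x) ≈ -106.65°.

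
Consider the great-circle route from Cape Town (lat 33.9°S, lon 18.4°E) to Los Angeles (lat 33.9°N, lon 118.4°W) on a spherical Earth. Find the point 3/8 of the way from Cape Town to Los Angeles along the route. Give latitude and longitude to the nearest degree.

Convert each endpoint to a unit vector on the sphere (x = cos φ cos λ, y = cos φ sin λ, z = sin φ).
The central angle between the endpoints is δ = arccos(p₁·p₂) ≈ 2.521 rad (144.4°).
Interpolate at f = 3/8 with slerp weights a = sin((1−f)δ)/sin δ ≈ 1.719, b = sin(fδ)/sin δ ≈ 1.393.
p = a·p₁ + b·p₂ ≈ (0.804, -0.567, -0.182); φ = arcsin(p_z) ≈ -10.46°, λ = atan2(p_y, p_x) ≈ -35.20°.

≈ lat 10°S, lon 35°W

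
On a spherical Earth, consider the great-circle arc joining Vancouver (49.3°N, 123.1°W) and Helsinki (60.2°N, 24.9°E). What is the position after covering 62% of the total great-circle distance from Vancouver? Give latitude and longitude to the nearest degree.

≈ (79°N, 33°W)

From cos δ = sin φ₁ sin φ₂ + cos φ₁ cos φ₂ cos Δλ, the central angle is δ ≈ 1.178 rad (67.5°).
Interpolate at f = 0.62 with slerp weights a = sin((1−f)δ)/sin δ ≈ 0.468, b = sin(fδ)/sin δ ≈ 0.722.
p = a·p₁ + b·p₂ ≈ (0.159, -0.105, 0.982); φ = arcsin(p_z) ≈ 79.04°, λ = atan2(p_y, p_x) ≈ -33.45°.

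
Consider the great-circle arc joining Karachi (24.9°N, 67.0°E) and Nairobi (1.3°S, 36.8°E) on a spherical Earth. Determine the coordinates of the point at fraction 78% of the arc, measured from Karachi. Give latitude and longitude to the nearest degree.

From cos δ = sin φ₁ sin φ₂ + cos φ₁ cos φ₂ cos Δλ, the central angle is δ ≈ 0.685 rad (39.3°).
Interpolate at f = 0.78 with slerp weights a = sin((1−f)δ)/sin δ ≈ 0.237, b = sin(fδ)/sin δ ≈ 0.805.
p = a·p₁ + b·p₂ ≈ (0.728, 0.680, 0.082); φ = arcsin(p_z) ≈ 4.68°, λ = atan2(p_y, p_x) ≈ 43.04°.

≈ 5°N, 43°E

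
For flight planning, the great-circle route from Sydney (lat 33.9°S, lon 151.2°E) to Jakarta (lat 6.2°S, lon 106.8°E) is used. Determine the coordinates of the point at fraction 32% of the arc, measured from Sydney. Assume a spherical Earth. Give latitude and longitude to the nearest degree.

≈ lat 26°S, lon 135°E

From cos δ = sin φ₁ sin φ₂ + cos φ₁ cos φ₂ cos Δλ, the central angle is δ ≈ 0.863 rad (49.5°).
Interpolate at f = 0.32 with slerp weights a = sin((1−f)δ)/sin δ ≈ 0.729, b = sin(fδ)/sin δ ≈ 0.359.
p = a·p₁ + b·p₂ ≈ (-0.633, 0.633, -0.445); φ = arcsin(p_z) ≈ -26.44°, λ = atan2(p_y, p_x) ≈ 135.01°.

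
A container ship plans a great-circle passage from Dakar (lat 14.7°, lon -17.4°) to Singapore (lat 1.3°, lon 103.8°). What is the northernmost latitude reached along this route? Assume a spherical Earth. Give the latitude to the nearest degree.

The great circle lies in the plane with unit normal n̂ = (p₁ × p₂)/|p₁ × p₂|.
Here n̂_z ≈ +0.952; the vertex latitude is φ_max = arccos|n̂_z| ≈ 17.8°.

≈ 18°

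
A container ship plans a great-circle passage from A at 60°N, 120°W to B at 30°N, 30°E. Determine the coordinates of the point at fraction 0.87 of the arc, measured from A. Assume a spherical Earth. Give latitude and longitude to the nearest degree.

≈ 41°N, 26°E

Convert each endpoint to a unit vector on the sphere (x = cos φ cos λ, y = cos φ sin λ, z = sin φ).
The central angle between the endpoints is δ = arccos(p₁·p₂) ≈ 1.513 rad (86.7°).
Interpolate at f = 0.87 with slerp weights a = sin((1−f)δ)/sin δ ≈ 0.196, b = sin(fδ)/sin δ ≈ 0.969.
p = a·p₁ + b·p₂ ≈ (0.678, 0.335, 0.654); φ = arcsin(p_z) ≈ 40.86°, λ = atan2(p_y, p_x) ≈ 26.29°.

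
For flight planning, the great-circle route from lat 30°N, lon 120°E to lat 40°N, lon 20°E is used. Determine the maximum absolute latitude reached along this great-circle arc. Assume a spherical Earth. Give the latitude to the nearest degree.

≈ 48°N

The great circle lies in the plane with unit normal n̂ = (p₁ × p₂)/|p₁ × p₂|.
Here n̂_z ≈ -0.668; the vertex latitude is φ_max = arccos|n̂_z| ≈ 48.1°.
Check via Clairaut: cos φ_max = |cos φ₁| · sin C = cos(30.0°)·sin(50.4°) ≈ 0.668, again giving ≈ 48.1°.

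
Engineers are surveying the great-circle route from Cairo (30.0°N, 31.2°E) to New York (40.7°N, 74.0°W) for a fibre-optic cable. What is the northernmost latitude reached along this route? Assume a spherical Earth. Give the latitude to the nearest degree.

≈ 50°N

The great circle lies in the plane with unit normal n̂ = (p₁ × p₂)/|p₁ × p₂|.
Here n̂_z ≈ -0.641; the vertex latitude is φ_max = arccos|n̂_z| ≈ 50.1°.
Check via Clairaut: cos φ_max = |cos φ₁| · sin C = cos(30.0°)·sin(47.8°) ≈ 0.641, again giving ≈ 50.1°.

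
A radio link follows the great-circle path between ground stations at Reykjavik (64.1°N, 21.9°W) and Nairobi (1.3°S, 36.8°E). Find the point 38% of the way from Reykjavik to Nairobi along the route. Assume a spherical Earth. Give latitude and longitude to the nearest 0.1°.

≈ (42.5°N, 14.0°E)

Write both endpoints as unit vectors p₁, p₂ with components (cos φ cos λ, cos φ sin λ, sin φ).
The central angle between the endpoints is δ = arccos(p₁·p₂) ≈ 1.363 rad (78.1°).
Interpolate at f = 0.38 with slerp weights a = sin((1−f)δ)/sin δ ≈ 0.764, b = sin(fδ)/sin δ ≈ 0.506.
p = a·p₁ + b·p₂ ≈ (0.715, 0.178, 0.676); φ = arcsin(p_z) ≈ 42.54°, λ = atan2(p_y, p_x) ≈ 14.02°.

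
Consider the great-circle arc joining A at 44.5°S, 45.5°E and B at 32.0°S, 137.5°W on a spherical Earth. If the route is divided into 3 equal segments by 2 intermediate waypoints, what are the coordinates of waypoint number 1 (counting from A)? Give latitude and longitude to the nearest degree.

Convert each endpoint to a unit vector on the sphere (x = cos φ cos λ, y = cos φ sin λ, z = sin φ).
The central angle between the endpoints is δ = arccos(p₁·p₂) ≈ 1.806 rad (103.5°).
Interpolate at f = 1/3 with slerp weights a = sin((1−f)δ)/sin δ ≈ 0.960, b = sin(fδ)/sin δ ≈ 0.582.
p = a·p₁ + b·p₂ ≈ (0.116, 0.155, -0.981); φ = arcsin(p_z) ≈ -78.86°, λ = atan2(p_y, p_x) ≈ 53.18°.

≈ 79°S, 53°E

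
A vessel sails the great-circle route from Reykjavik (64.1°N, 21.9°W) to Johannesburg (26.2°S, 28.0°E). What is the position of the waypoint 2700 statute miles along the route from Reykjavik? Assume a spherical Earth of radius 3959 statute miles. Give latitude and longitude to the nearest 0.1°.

The haversine formula gives a central angle δ ≈ 1.716 rad (98.3°) between the endpoints. The total great-circle distance is δ·R ≈ 1.716 × 3959 ≈ 6794 mi, so the target fraction is f = 2700/6794 ≈ 0.397.
Interpolate at f ≈ 0.397 with slerp weights a = sin((1−f)δ)/sin δ ≈ 0.869, b = sin(fδ)/sin δ ≈ 0.637.
p = a·p₁ + b·p₂ ≈ (0.857, 0.127, 0.500); φ = arcsin(p_z) ≈ 30.00°, λ = atan2(p_y, p_x) ≈ 8.42°.

≈ 30.0°N, 8.4°E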